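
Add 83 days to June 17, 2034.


September 8, 2034

Start: June 17, 2034
Add 83 days
June 17 → July 1: 30 - 17 + 1 = 14 days (83 - 14 = 69 left)
July 1 → August 1: 31 - 1 + 1 = 31 days (69 - 31 = 38 left)
August 1 → September 1: 31 - 1 + 1 = 31 days (38 - 31 = 7 left)
September 1 + 7 = September 8, 2034


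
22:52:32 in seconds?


82352 seconds

Hours: 22 × 3600 = 79200
Minutes: 52 × 60 = 3120
Seconds: 32
Total = 79200 + 3120 + 32 = 82352


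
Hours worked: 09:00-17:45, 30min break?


8h 15m (495 minutes)

Total time = (17×60+45) - (9×60+0)
= 1065 - 540 = 525 min
Minus break: 525 - 30 = 495 min
= 8h 15m


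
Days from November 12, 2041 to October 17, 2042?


339 days

From November 12, 2041 to October 17, 2042
Rest of November 2041: 30 - 12 = 18
Full months: December 31, January 31, February 2042 28, March 31, April 30, May 31, June 30, July 31, August 31, September 30
Days into October 2042: 17
Total = 18 + 31 + 31 + 28 + 31 + 30 + 31 + 30 + 31 + 31 + 30 + 17 = 339 days


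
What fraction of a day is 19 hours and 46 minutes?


Total minutes: 19×60 + 46 = 1186
Day = 24×60 = 1440 minutes
Fraction = 1186/1440 ≈ 0.8236
As a percentage: 1186/1440 × 100 ≈ 82.36%

0.8236 (82.36%)


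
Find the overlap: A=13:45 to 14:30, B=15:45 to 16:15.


0 minutes

Meeting A: 825-870 (in minutes from midnight)
Meeting B: 945-975
Overlap start = max(825, 945) = 945
Overlap end = min(870, 975) = 870
Overlap = max(0, 870 - 945) = 0 min


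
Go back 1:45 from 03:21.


Start: 201 minutes from midnight
Subtract: 105 minutes
Remaining: 201 - 105 = 96
Hours: 1, Minutes: 36

01:36


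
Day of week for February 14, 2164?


Tuesday

Zeller's congruence:
q=14, m=14, k=63, j=21
h = (14 + ⌊13×15/5⌋ + 63 + ⌊63/4⌋ + ⌊21/4⌋ - 2×21) mod 7
= (14 + 39 + 63 + 15 + 5 - 42) mod 7
= 94 mod 7 = 3
h=3 → Tuesday


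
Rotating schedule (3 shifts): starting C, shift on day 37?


Shift C

Shifts: A, B, C
Start: C (index 2)
Day 37: (2 + 37 - 1) mod 3
= 38 mod 3
= 2
Index 2 → shift C


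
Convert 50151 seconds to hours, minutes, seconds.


Hours: 50151 ÷ 3600 = 13 remainder 3351
Minutes: 3351 ÷ 60 = 55 remainder 51
Seconds: 51

13h 55m 51s


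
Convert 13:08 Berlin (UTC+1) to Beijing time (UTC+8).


Time difference = UTC+8 - UTC+1 = +7 hours
New hour = (13 + 7) mod 24
= 20 mod 24 = 20
Minutes unchanged → 20:08

20:08


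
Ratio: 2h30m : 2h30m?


Duration 1: 150 minutes
Duration 2: 150 minutes
Ratio = 150:150
GCD = 150
Simplified = 1:1
As a decimal: 1/1 = 1.00

1:1 (1.00)


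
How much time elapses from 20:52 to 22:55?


2h 3m

End time in minutes: 22×60 + 55 = 1375
Start time in minutes: 20×60 + 52 = 1252
Difference = 1375 - 1252 = 123 minutes
= 2 hours 3 minutes


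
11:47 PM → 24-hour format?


23:47

Input: 11:47 PM
PM: 11 + 12 = 23


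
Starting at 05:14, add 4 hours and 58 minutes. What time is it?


10:12

Start: 314 minutes from midnight
Add: 298 minutes
Total: 612 minutes
Hours: 612 ÷ 60 = 10 remainder 12


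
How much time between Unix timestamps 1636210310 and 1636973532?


763222 seconds (212.0 hours / 8.83 days)

Difference = 1636973532 - 1636210310 = 763222 seconds
In hours: 763222 / 3600 ≈ 212.0
In days: 763222 / 86400 ≈ 8.83


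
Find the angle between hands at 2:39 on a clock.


154.5°

Hour hand = 2×30 + 39×0.5 = 79.5°
Minute hand = 39×6 = 234°
Difference = |79.5 - 234| = 154.5°


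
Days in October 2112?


Month: October (month 10)
October has 31 days

31 days


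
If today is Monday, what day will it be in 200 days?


Friday

Start: Monday (index 0)
(0 + 200) mod 7
= 200 mod 7
= 4
Index 4 → Friday


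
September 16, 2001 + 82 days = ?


December 7, 2001

Start: September 16, 2001
Add 82 days
September 16 → October 1: 30 - 16 + 1 = 15 days (82 - 15 = 67 left)
October 1 → November 1: 31 - 1 + 1 = 31 days (67 - 31 = 36 left)
November 1 → December 1: 30 - 1 + 1 = 30 days (36 - 30 = 6 left)
December 1 + 6 = December 7, 2001


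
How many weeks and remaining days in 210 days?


30 weeks 0 days

Weeks: 210 ÷ 7 = 30 remainder 0


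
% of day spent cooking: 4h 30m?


Time: 270 minutes
Day: 1440 minutes
Percentage = (270/1440) × 100 ≈ 18.8%

18.8%


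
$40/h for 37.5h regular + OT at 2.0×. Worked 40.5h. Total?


Regular: 37.5h × $40 = $1500.00
Overtime: 40.5 - 37.5 = 3.0h
OT pay: 3.0h × $40 × 2.0 = $240.00
Total = $1500.00 + $240.00 = $1740.00

$1740.00


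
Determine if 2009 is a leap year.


Rules: divisible by 4 AND (not by 100 OR by 400)
2009 ÷ 4 = 502 remainder 1 → not divisible by 4
Not divisible by 4 → not a leap year

No


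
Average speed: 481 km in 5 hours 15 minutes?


Distance: 481 km
Time: 5h 15m = 315 min = 315/60 = 21/4 hours
Speed = 481 ÷ (21/4) = 481 × 4 / 21 = 1924/21 ≈ 91.6 km/h

91.6 km/h


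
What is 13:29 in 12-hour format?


Hour: 13
13 - 12 = 1 → PM

1:29 PM


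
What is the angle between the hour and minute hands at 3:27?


58.5°

Hour hand = 3×30 + 27×0.5 = 103.5°
Minute hand = 27×6 = 162°
Difference = |103.5 - 162| = 58.5°


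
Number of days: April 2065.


30 days

Month: April (month 4)
April has 30 days


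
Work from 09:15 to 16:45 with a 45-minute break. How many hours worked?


Total time = (16×60+45) - (9×60+15)
= 1005 - 555 = 450 min
Minus break: 450 - 45 = 405 min
= 6h 45m

6h 45m (405 minutes)


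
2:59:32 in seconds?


Hours: 2 × 3600 = 7200
Minutes: 59 × 60 = 3540
Seconds: 32
Total = 7200 + 3540 + 32 = 10772

10772 seconds


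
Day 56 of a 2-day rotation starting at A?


Shift B

Shifts: A, B
Start: A (index 0)
Day 56: (0 + 56 - 1) mod 2
= 55 mod 2
= 1
Index 1 → shift B


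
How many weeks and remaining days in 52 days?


7 weeks 3 days

Weeks: 52 ÷ 7 = 7 remainder 3


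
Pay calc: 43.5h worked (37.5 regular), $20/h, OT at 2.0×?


Regular: 37.5h × $20 = $750.00
Overtime: 43.5 - 37.5 = 6.0h
OT pay: 6.0h × $20 × 2.0 = $240.00
Total = $750.00 + $240.00 = $990.00

$990.00


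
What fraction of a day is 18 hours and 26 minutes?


0.7681 (76.81%)

Total minutes: 18×60 + 26 = 1106
Day = 24×60 = 1440 minutes
Fraction = 1106/1440 ≈ 0.7681
As a percentage: 1106/1440 × 100 ≈ 76.81%


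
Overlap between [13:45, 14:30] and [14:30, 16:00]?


Meeting A: 825-870 (in minutes from midnight)
Meeting B: 870-960
Overlap start = max(825, 870) = 870
Overlap end = min(870, 960) = 870
Overlap = max(0, 870 - 870) = 0 min

0 minutes


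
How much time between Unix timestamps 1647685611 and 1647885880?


200269 seconds (55.6 hours / 2.32 days)

Difference = 1647885880 - 1647685611 = 200269 seconds
In hours: 200269 / 3600 ≈ 55.6
In days: 200269 / 86400 ≈ 2.32


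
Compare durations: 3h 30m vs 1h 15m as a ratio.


14:5 (2.80)

Duration 1: 210 minutes
Duration 2: 75 minutes
Ratio = 210:75
GCD = 15
Simplified = 14:5
As a decimal: 14/5 = 2.80


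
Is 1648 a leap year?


Yes

Rules: divisible by 4 AND (not by 100 OR by 400)
1648 ÷ 4 = 412 exactly → divisible by 4
1648 ÷ 100 = 16 remainder 48 → not divisible by 100
Divisible by 4 but not by 100 → leap year


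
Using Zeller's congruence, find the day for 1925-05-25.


Monday

Zeller's congruence:
q=25, m=5, k=25, j=19
h = (25 + ⌊13×6/5⌋ + 25 + ⌊25/4⌋ + ⌊19/4⌋ - 2×19) mod 7
= (25 + 15 + 25 + 6 + 4 - 38) mod 7
= 37 mod 7 = 2
h=2 → Monday


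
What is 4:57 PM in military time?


16:57

Input: 4:57 PM
PM: 4 + 12 = 16


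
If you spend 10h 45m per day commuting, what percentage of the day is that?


Time: 645 minutes
Day: 1440 minutes
Percentage = (645/1440) × 100 ≈ 44.8%

44.8%


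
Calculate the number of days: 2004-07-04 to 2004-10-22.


110 days

From July 4, 2004 to October 22, 2004
Rest of July 2004: 31 - 4 = 27
Full months: August 31, September 30
Days into October 2004: 22
Total = 27 + 31 + 30 + 22 = 110 days


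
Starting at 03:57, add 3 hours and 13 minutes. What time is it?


07:10

Start: 237 minutes from midnight
Add: 193 minutes
Total: 430 minutes
Hours: 430 ÷ 60 = 7 remainder 10


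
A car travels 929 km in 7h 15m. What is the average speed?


128.1 km/h

Distance: 929 km
Time: 7h 15m = 435 min = 435/60 = 29/4 hours
Speed = 929 ÷ (29/4) = 929 × 4 / 29 = 3716/29 ≈ 128.1 km/h


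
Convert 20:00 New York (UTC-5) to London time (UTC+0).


Time difference = UTC+0 - UTC-5 = +5 hours
New hour = (20 + 5) mod 24
= 25 mod 24 = 1
Minutes unchanged → 01:00; 25 ≥ 24 → next day

01:00 (next day)


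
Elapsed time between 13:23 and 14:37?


1h 14m

End time in minutes: 14×60 + 37 = 877
Start time in minutes: 13×60 + 23 = 803
Difference = 877 - 803 = 74 minutes
= 1 hours 14 minutes


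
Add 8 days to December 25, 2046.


Start: December 25, 2046
Add 8 days
December 25 → January 1: 31 - 25 + 1 = 7 days (8 - 7 = 1 left)
January 1 + 1 = January 2, 2047

January 2, 2047


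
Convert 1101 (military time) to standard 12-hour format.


11:01 AM

Hour: 11
11 < 12 → AM


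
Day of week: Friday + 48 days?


Thursday

Start: Friday (index 4)
(4 + 48) mod 7
= 52 mod 7
= 3
Index 3 → Thursday


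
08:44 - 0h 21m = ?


Start: 524 minutes from midnight
Subtract: 21 minutes
Remaining: 524 - 21 = 503
Hours: 8, Minutes: 23

08:23


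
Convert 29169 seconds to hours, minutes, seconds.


Hours: 29169 ÷ 3600 = 8 remainder 369
Minutes: 369 ÷ 60 = 6 remainder 9
Seconds: 9

8h 6m 9s


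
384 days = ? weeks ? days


54 weeks 6 days

Weeks: 384 ÷ 7 = 54 remainder 6


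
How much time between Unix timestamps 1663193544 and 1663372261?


Difference = 1663372261 - 1663193544 = 178717 seconds
In hours: 178717 / 3600 ≈ 49.6
In days: 178717 / 86400 ≈ 2.07

178717 seconds (49.6 hours / 2.07 days)


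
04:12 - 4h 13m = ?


Start: 252 minutes from midnight
Subtract: 253 minutes
Remaining: 252 - 253 = -1
Negative → add 24×60 = 1439
Hours: 23, Minutes: 59

23:59


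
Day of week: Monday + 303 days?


Wednesday

Start: Monday (index 0)
(0 + 303) mod 7
= 303 mod 7
= 2
Index 2 → Wednesday


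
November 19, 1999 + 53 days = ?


January 11, 2000

Start: November 19, 1999
Add 53 days
November 19 → December 1: 30 - 19 + 1 = 12 days (53 - 12 = 41 left)
December 1 → January 1: 31 - 1 + 1 = 31 days (41 - 31 = 10 left)
January 1 + 10 = January 11, 2000


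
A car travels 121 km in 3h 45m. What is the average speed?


Distance: 121 km
Time: 3h 45m = 225 min = 225/60 = 15/4 hours
Speed = 121 ÷ (15/4) = 121 × 4 / 15 = 484/15 ≈ 32.3 km/h

32.3 km/h


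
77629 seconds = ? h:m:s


21h 33m 49s

Hours: 77629 ÷ 3600 = 21 remainder 2029
Minutes: 2029 ÷ 60 = 33 remainder 49
Seconds: 49


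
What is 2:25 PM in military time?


Input: 2:25 PM
PM: 2 + 12 = 14

14:25


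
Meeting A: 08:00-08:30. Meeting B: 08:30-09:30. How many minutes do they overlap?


0 minutes

Meeting A: 480-510 (in minutes from midnight)
Meeting B: 510-570
Overlap start = max(480, 510) = 510
Overlap end = min(510, 570) = 510
Overlap = max(0, 510 - 510) = 0 min


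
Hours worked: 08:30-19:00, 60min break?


9h 30m (570 minutes)

Total time = (19×60+0) - (8×60+30)
= 1140 - 510 = 630 min
Minus break: 630 - 60 = 570 min
= 9h 30m


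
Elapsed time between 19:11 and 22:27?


End time in minutes: 22×60 + 27 = 1347
Start time in minutes: 19×60 + 11 = 1151
Difference = 1347 - 1151 = 196 minutes
= 3 hours 16 minutes

3h 16m


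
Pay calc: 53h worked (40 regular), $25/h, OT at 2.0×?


Regular: 40h × $25 = $1000.00
Overtime: 53 - 40 = 13h
OT pay: 13h × $25 × 2.0 = $650.00
Total = $1000.00 + $650.00 = $1650.00

$1650.00


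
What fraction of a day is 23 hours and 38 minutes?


0.9847 (98.47%)

Total minutes: 23×60 + 38 = 1418
Day = 24×60 = 1440 minutes
Fraction = 1418/1440 ≈ 0.9847
As a percentage: 1418/1440 × 100 ≈ 98.47%


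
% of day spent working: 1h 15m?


Time: 75 minutes
Day: 1440 minutes
Percentage = (75/1440) × 100 ≈ 5.2%

5.2%


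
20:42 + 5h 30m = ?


02:12 (next day)

Start: 1242 minutes from midnight
Add: 330 minutes
Total: 1572 minutes
Hours: 1572 ÷ 60 = 26 remainder 12
26 ≥ 24 → 26 - 24 = 2 (next day)


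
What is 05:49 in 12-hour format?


Hour: 5
5 < 12 → AM

5:49 AM


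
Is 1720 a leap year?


Yes

Rules: divisible by 4 AND (not by 100 OR by 400)
1720 ÷ 4 = 430 exactly → divisible by 4
1720 ÷ 100 = 17 remainder 20 → not divisible by 100
Divisible by 4 but not by 100 → leap year


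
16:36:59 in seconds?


Hours: 16 × 3600 = 57600
Minutes: 36 × 60 = 2160
Seconds: 59
Total = 57600 + 2160 + 59 = 59819

59819 seconds


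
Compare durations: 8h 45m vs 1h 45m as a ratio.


Duration 1: 525 minutes
Duration 2: 105 minutes
Ratio = 525:105
GCD = 105
Simplified = 5:1
As a decimal: 5/1 = 5.00

5:1 (5.00)


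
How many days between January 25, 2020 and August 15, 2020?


From January 25, 2020 to August 15, 2020
Rest of January 2020: 31 - 25 = 6
Full months: February 2020 29, March 31, April 30, May 31, June 30, July 31
Days into August 2020: 15
Total = 6 + 29 + 31 + 30 + 31 + 30 + 31 + 15 = 203 days

203 days


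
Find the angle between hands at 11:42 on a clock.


Hour hand = 11×30 + 42×0.5 = 351.0°
Minute hand = 42×6 = 252°
Difference = |351.0 - 252| = 99.0°

99.0°


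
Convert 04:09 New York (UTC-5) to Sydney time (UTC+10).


19:09

Time difference = UTC+10 - UTC-5 = +15 hours
New hour = (4 + 15) mod 24
= 19 mod 24 = 19
Minutes unchanged → 19:09


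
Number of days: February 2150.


28 days

Month: February (month 2)
February: 28 or 29 (leap year)
2150 leap year? No


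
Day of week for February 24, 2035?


Zeller's congruence:
q=24, m=14, k=34, j=20
h = (24 + ⌊13×15/5⌋ + 34 + ⌊34/4⌋ + ⌊20/4⌋ - 2×20) mod 7
= (24 + 39 + 34 + 8 + 5 - 40) mod 7
= 70 mod 7 = 0
h=0 → Saturday

Saturday


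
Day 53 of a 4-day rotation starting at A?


Shifts: A, B, C, D
Start: A (index 0)
Day 53: (0 + 53 - 1) mod 4
= 52 mod 4
= 0
Index 0 → shift A

Shift A


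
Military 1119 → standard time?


11:19 AM

Hour: 11
11 < 12 → AM


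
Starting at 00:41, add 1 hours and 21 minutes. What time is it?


Start: 41 minutes from midnight
Add: 81 minutes
Total: 122 minutes
Hours: 122 ÷ 60 = 2 remainder 2

02:02


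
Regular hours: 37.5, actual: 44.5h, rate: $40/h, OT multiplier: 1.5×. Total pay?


Regular: 37.5h × $40 = $1500.00
Overtime: 44.5 - 37.5 = 7.0h
OT pay: 7.0h × $40 × 1.5 = $420.00
Total = $1500.00 + $420.00 = $1920.00

$1920.00


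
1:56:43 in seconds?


7003 seconds

Hours: 1 × 3600 = 3600
Minutes: 56 × 60 = 3360
Seconds: 43
Total = 3600 + 3360 + 43 = 7003


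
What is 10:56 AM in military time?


Input: 10:56 AM
AM hour stays: 10

10:56


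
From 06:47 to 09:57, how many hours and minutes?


3h 10m

End time in minutes: 9×60 + 57 = 597
Start time in minutes: 6×60 + 47 = 407
Difference = 597 - 407 = 190 minutes
= 3 hours 10 minutes


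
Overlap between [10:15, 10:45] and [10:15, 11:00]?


30 minutes

Meeting A: 615-645 (in minutes from midnight)
Meeting B: 615-660
Overlap start = max(615, 615) = 615
Overlap end = min(645, 660) = 645
Overlap = max(0, 645 - 615) = 30 min


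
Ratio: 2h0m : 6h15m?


8:25 (0.32)

Duration 1: 120 minutes
Duration 2: 375 minutes
Ratio = 120:375
GCD = 15
Simplified = 8:25
As a decimal: 8/25 = 0.32


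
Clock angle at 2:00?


60.0°

Hour hand = 2×30 + 0×0.5 = 60.0°
Minute hand = 0×6 = 0°
Difference = |60.0 - 0| = 60.0°


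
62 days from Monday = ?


Start: Monday (index 0)
(0 + 62) mod 7
= 62 mod 7
= 6
Index 6 → Sunday

Sunday


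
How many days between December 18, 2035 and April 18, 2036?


From December 18, 2035 to April 18, 2036
Rest of December 2035: 31 - 18 = 13
Full months: January 31, February 2036 29, March 31
Days into April 2036: 18
Total = 13 + 31 + 29 + 31 + 18 = 122 days

122 days


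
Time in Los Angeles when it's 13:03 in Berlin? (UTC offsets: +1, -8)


04:03

Time difference = UTC-8 - UTC+1 = -9 hours
New hour = (13 -9) mod 24
= 4 mod 24 = 4
Minutes unchanged → 04:03


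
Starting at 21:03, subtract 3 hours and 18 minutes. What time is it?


17:45

Start: 1263 minutes from midnight
Subtract: 198 minutes
Remaining: 1263 - 198 = 1065
Hours: 17, Minutes: 45


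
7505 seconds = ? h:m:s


Hours: 7505 ÷ 3600 = 2 remainder 305
Minutes: 305 ÷ 60 = 5 remainder 5
Seconds: 5

2h 5m 5s


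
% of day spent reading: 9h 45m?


40.6%

Time: 585 minutes
Day: 1440 minutes
Percentage = (585/1440) × 100 ≈ 40.6%


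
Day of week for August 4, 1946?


Sunday

Zeller's congruence:
q=4, m=8, k=46, j=19
h = (4 + ⌊13×9/5⌋ + 46 + ⌊46/4⌋ + ⌊19/4⌋ - 2×19) mod 7
= (4 + 23 + 46 + 11 + 4 - 38) mod 7
= 50 mod 7 = 1
h=1 → Sunday


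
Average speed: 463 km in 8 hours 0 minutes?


57.9 km/h

Distance: 463 km
Time: 8 hours
Speed = 463 / 8 ≈ 57.9 km/h


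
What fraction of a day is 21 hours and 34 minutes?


Total minutes: 21×60 + 34 = 1294
Day = 24×60 = 1440 minutes
Fraction = 1294/1440 ≈ 0.8986
As a percentage: 1294/1440 × 100 ≈ 89.86%

0.8986 (89.86%)


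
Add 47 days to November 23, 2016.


Start: November 23, 2016
Add 47 days
November 23 → December 1: 30 - 23 + 1 = 8 days (47 - 8 = 39 left)
December 1 → January 1: 31 - 1 + 1 = 31 days (39 - 31 = 8 left)
January 1 + 8 = January 9, 2017

January 9, 2017


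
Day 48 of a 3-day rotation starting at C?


Shift B

Shifts: A, B, C
Start: C (index 2)
Day 48: (2 + 48 - 1) mod 3
= 49 mod 3
= 1
Index 1 → shift B


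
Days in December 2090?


31 days

Month: December (month 12)
December has 31 days


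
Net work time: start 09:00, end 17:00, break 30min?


Total time = (17×60+0) - (9×60+0)
= 1020 - 540 = 480 min
Minus break: 480 - 30 = 450 min
= 7h 30m

7h 30m (450 minutes)


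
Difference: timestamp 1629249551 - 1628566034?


Difference = 1629249551 - 1628566034 = 683517 seconds
In hours: 683517 / 3600 ≈ 189.9
In days: 683517 / 86400 ≈ 7.91

683517 seconds (189.9 hours / 7.91 days)


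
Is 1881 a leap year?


No

Rules: divisible by 4 AND (not by 100 OR by 400)
1881 ÷ 4 = 470 remainder 1 → not divisible by 4
Not divisible by 4 → not a leap year


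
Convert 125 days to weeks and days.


17 weeks 6 days

Weeks: 125 ÷ 7 = 17 remainder 6


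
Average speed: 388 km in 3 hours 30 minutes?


Distance: 388 km
Time: 3h 30m = 210 min = 210/60 = 7/2 hours
Speed = 388 ÷ (7/2) = 388 × 2 / 7 = 776/7 ≈ 110.9 km/h

110.9 km/h


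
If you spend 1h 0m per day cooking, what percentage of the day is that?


Time: 60 minutes
Day: 1440 minutes
Percentage = (60/1440) × 100 ≈ 4.2%

4.2%


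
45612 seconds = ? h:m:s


Hours: 45612 ÷ 3600 = 12 remainder 2412
Minutes: 2412 ÷ 60 = 40 remainder 12
Seconds: 12

12h 40m 12s


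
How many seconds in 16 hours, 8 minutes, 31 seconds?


Hours: 16 × 3600 = 57600
Minutes: 8 × 60 = 480
Seconds: 31
Total = 57600 + 480 + 31 = 58111

58111 seconds


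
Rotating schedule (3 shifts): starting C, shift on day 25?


Shift C

Shifts: A, B, C
Start: C (index 2)
Day 25: (2 + 25 - 1) mod 3
= 26 mod 3
= 2
Index 2 → shift C


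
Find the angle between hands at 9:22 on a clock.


149.0°

Hour hand = 9×30 + 22×0.5 = 281.0°
Minute hand = 22×6 = 132°
Difference = |281.0 - 132| = 149.0°


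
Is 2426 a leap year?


No

Rules: divisible by 4 AND (not by 100 OR by 400)
2426 ÷ 4 = 606 remainder 2 → not divisible by 4
Not divisible by 4 → not a leap year


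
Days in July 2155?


Month: July (month 7)
July has 31 days

31 days


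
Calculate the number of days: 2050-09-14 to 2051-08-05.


325 days

From September 14, 2050 to August 5, 2051
Rest of September 2050: 30 - 14 = 16
Full months: October 31, November 30, December 31, January 31, February 2051 28, March 31, April 30, May 31, June 30, July 31
Days into August 2051: 5
Total = 16 + 31 + 30 + 31 + 31 + 28 + 31 + 30 + 31 + 30 + 31 + 5 = 325 days


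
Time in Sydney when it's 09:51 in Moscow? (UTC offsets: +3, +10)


Time difference = UTC+10 - UTC+3 = +7 hours
New hour = (9 + 7) mod 24
= 16 mod 24 = 16
Minutes unchanged → 16:51

16:51


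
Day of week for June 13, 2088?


Sunday

Zeller's congruence:
q=13, m=6, k=88, j=20
h = (13 + ⌊13×7/5⌋ + 88 + ⌊88/4⌋ + ⌊20/4⌋ - 2×20) mod 7
= (13 + 18 + 88 + 22 + 5 - 40) mod 7
= 106 mod 7 = 1
h=1 → Sunday


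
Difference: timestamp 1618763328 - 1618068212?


Difference = 1618763328 - 1618068212 = 695116 seconds
In hours: 695116 / 3600 ≈ 193.1
In days: 695116 / 86400 ≈ 8.05

695116 seconds (193.1 hours / 8.05 days)


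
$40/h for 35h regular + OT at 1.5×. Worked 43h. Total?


Regular: 35h × $40 = $1400.00
Overtime: 43 - 35 = 8h
OT pay: 8h × $40 × 1.5 = $480.00
Total = $1400.00 + $480.00 = $1880.00

$1880.00


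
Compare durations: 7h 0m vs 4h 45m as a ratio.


28:19 (1.47)

Duration 1: 420 minutes
Duration 2: 285 minutes
Ratio = 420:285
GCD = 15
Simplified = 28:19
As a decimal: 28/19 ≈ 1.47


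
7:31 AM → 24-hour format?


07:31

Input: 7:31 AM
AM hour stays: 7


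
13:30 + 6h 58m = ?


Start: 810 minutes from midnight
Add: 418 minutes
Total: 1228 minutes
Hours: 1228 ÷ 60 = 20 remainder 28

20:28


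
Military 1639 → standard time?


Hour: 16
16 - 12 = 4 → PM

4:39 PM


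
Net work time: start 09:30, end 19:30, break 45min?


Total time = (19×60+30) - (9×60+30)
= 1170 - 570 = 600 min
Minus break: 600 - 45 = 555 min
= 9h 15m

9h 15m (555 minutes)


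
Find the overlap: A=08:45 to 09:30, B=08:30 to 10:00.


Meeting A: 525-570 (in minutes from midnight)
Meeting B: 510-600
Overlap start = max(525, 510) = 525
Overlap end = min(570, 600) = 570
Overlap = max(0, 570 - 525) = 45 min

45 minutes


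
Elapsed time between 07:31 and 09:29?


1h 58m

End time in minutes: 9×60 + 29 = 569
Start time in minutes: 7×60 + 31 = 451
Difference = 569 - 451 = 118 minutes
= 1 hours 58 minutes


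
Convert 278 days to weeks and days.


Weeks: 278 ÷ 7 = 39 remainder 5

39 weeks 5 days


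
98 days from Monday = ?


Monday

Start: Monday (index 0)
(0 + 98) mod 7
= 98 mod 7
= 0
Index 0 → Monday


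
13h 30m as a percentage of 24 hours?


Total minutes: 13×60 + 30 = 810
Day = 24×60 = 1440 minutes
Fraction = 810/1440 = 0.5625
As a percentage: 810/1440 × 100 = 56.25%

0.5625 (56.25%)


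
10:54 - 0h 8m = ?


Start: 654 minutes from midnight
Subtract: 8 minutes
Remaining: 654 - 8 = 646
Hours: 10, Minutes: 46

10:46


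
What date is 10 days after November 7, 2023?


November 17, 2023

Start: November 7, 2023
Add 10 days
November 7 + 10 = November 17, 2023


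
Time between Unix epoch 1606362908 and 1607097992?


735084 seconds (204.2 hours / 8.51 days)

Difference = 1607097992 - 1606362908 = 735084 seconds
In hours: 735084 / 3600 ≈ 204.2
In days: 735084 / 86400 ≈ 8.51


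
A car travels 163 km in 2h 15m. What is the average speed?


72.4 km/h

Distance: 163 km
Time: 2h 15m = 135 min = 135/60 = 9/4 hours
Speed = 163 ÷ (9/4) = 163 × 4 / 9 = 652/9 ≈ 72.4 km/h


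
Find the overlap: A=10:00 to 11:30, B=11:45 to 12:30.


0 minutes

Meeting A: 600-690 (in minutes from midnight)
Meeting B: 705-750
Overlap start = max(600, 705) = 705
Overlap end = min(690, 750) = 690
Overlap = max(0, 690 - 705) = 0 min


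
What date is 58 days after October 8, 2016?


December 5, 2016

Start: October 8, 2016
Add 58 days
October 8 → November 1: 31 - 8 + 1 = 24 days (58 - 24 = 34 left)
November 1 → December 1: 30 - 1 + 1 = 30 days (34 - 30 = 4 left)
December 1 + 4 = December 5, 2016


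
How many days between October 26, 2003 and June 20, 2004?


238 days

From October 26, 2003 to June 20, 2004
Rest of October 2003: 31 - 26 = 5
Full months: November 30, December 31, January 31, February 2004 29, March 31, April 30, May 31
Days into June 2004: 20
Total = 5 + 30 + 31 + 31 + 29 + 31 + 30 + 31 + 20 = 238 days


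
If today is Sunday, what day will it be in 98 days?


Start: Sunday (index 6)
(6 + 98) mod 7
= 104 mod 7
= 6
Index 6 → Sunday

Sunday


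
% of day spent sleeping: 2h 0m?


Time: 120 minutes
Day: 1440 minutes
Percentage = (120/1440) × 100 ≈ 8.3%

8.3%


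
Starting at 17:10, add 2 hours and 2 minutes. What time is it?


19:12

Start: 1030 minutes from midnight
Add: 122 minutes
Total: 1152 minutes
Hours: 1152 ÷ 60 = 19 remainder 12


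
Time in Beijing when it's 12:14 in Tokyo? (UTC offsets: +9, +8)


11:14

Time difference = UTC+8 - UTC+9 = -1 hours
New hour = (12 -1) mod 24
= 11 mod 24 = 11
Minutes unchanged → 11:14


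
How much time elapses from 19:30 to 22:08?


2h 38m

End time in minutes: 22×60 + 8 = 1328
Start time in minutes: 19×60 + 30 = 1170
Difference = 1328 - 1170 = 158 minutes
= 2 hours 38 minutes


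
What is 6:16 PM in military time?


Input: 6:16 PM
PM: 6 + 12 = 18

18:16


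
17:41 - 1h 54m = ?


15:47

Start: 1061 minutes from midnight
Subtract: 114 minutes
Remaining: 1061 - 114 = 947
Hours: 15, Minutes: 47


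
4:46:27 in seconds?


17187 seconds

Hours: 4 × 3600 = 14400
Minutes: 46 × 60 = 2760
Seconds: 27
Total = 14400 + 2760 + 27 = 17187


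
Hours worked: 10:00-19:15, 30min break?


8h 45m (525 minutes)

Total time = (19×60+15) - (10×60+0)
= 1155 - 600 = 555 min
Minus break: 555 - 30 = 525 min
= 8h 45m


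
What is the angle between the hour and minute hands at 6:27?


Hour hand = 6×30 + 27×0.5 = 193.5°
Minute hand = 27×6 = 162°
Difference = |193.5 - 162| = 31.5°

31.5°


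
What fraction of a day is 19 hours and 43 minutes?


Total minutes: 19×60 + 43 = 1183
Day = 24×60 = 1440 minutes
Fraction = 1183/1440 ≈ 0.8215
As a percentage: 1183/1440 × 100 ≈ 82.15%

0.8215 (82.15%)


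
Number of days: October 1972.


Month: October (month 10)
October has 31 days

31 days


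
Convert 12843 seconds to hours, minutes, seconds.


Hours: 12843 ÷ 3600 = 3 remainder 2043
Minutes: 2043 ÷ 60 = 34 remainder 3
Seconds: 3

3h 34m 3s


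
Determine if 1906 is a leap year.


No

Rules: divisible by 4 AND (not by 100 OR by 400)
1906 ÷ 4 = 476 remainder 2 → not divisible by 4
Not divisible by 4 → not a leap year


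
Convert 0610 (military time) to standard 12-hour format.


6:10 AM

Hour: 6
6 < 12 → AM


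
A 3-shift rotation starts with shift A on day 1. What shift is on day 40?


Shifts: A, B, C
Start: A (index 0)
Day 40: (0 + 40 - 1) mod 3
= 39 mod 3
= 0
Index 0 → shift A

Shift A


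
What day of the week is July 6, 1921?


Zeller's congruence:
q=6, m=7, k=21, j=19
h = (6 + ⌊13×8/5⌋ + 21 + ⌊21/4⌋ + ⌊19/4⌋ - 2×19) mod 7
= (6 + 20 + 21 + 5 + 4 - 38) mod 7
= 18 mod 7 = 4
h=4 → Wednesday

Wednesday


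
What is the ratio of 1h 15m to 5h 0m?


Duration 1: 75 minutes
Duration 2: 300 minutes
Ratio = 75:300
GCD = 75
Simplified = 1:4
As a decimal: 1/4 = 0.25

1:4 (0.25)


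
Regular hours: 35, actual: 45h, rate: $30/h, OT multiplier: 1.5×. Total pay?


$1500.00

Regular: 35h × $30 = $1050.00
Overtime: 45 - 35 = 10h
OT pay: 10h × $30 × 1.5 = $450.00
Total = $1050.00 + $450.00 = $1500.00


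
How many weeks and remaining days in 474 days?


67 weeks 5 days

Weeks: 474 ÷ 7 = 67 remainder 5


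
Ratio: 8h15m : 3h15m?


33:13 (2.54)

Duration 1: 495 minutes
Duration 2: 195 minutes
Ratio = 495:195
GCD = 15
Simplified = 33:13
As a decimal: 33/13 ≈ 2.54


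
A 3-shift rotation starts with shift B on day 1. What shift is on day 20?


Shifts: A, B, C
Start: B (index 1)
Day 20: (1 + 20 - 1) mod 3
= 20 mod 3
= 2
Index 2 → shift C

Shift C


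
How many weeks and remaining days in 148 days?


21 weeks 1 days

Weeks: 148 ÷ 7 = 21 remainder 1


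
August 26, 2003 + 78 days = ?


Start: August 26, 2003
Add 78 days
August 26 → September 1: 31 - 26 + 1 = 6 days (78 - 6 = 72 left)
September 1 → October 1: 30 - 1 + 1 = 30 days (72 - 30 = 42 left)
October 1 → November 1: 31 - 1 + 1 = 31 days (42 - 31 = 11 left)
November 1 + 11 = November 12, 2003

November 12, 2003


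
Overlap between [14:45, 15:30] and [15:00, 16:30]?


Meeting A: 885-930 (in minutes from midnight)
Meeting B: 900-990
Overlap start = max(885, 900) = 900
Overlap end = min(930, 990) = 930
Overlap = max(0, 930 - 900) = 30 min

30 minutes


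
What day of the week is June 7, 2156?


Zeller's congruence:
q=7, m=6, k=56, j=21
h = (7 + ⌊13×7/5⌋ + 56 + ⌊56/4⌋ + ⌊21/4⌋ - 2×21) mod 7
= (7 + 18 + 56 + 14 + 5 - 42) mod 7
= 58 mod 7 = 2
h=2 → Monday

Monday


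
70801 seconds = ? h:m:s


Hours: 70801 ÷ 3600 = 19 remainder 2401
Minutes: 2401 ÷ 60 = 40 remainder 1
Seconds: 1

19h 40m 1s


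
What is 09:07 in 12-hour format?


Hour: 9
9 < 12 → AM

9:07 AM


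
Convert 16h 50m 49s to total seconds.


Hours: 16 × 3600 = 57600
Minutes: 50 × 60 = 3000
Seconds: 49
Total = 57600 + 3000 + 49 = 60649

60649 seconds


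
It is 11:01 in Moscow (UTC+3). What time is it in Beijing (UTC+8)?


16:01

Time difference = UTC+8 - UTC+3 = +5 hours
New hour = (11 + 5) mod 24
= 16 mod 24 = 16
Minutes unchanged → 16:01


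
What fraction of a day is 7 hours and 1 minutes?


0.2924 (29.24%)

Total minutes: 7×60 + 1 = 421
Day = 24×60 = 1440 minutes
Fraction = 421/1440 ≈ 0.2924
As a percentage: 421/1440 × 100 ≈ 29.24%


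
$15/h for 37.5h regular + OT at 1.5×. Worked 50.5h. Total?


$855.00

Regular: 37.5h × $15 = $562.50
Overtime: 50.5 - 37.5 = 13.0h
OT pay: 13.0h × $15 × 1.5 = $292.50
Total = $562.50 + $292.50 = $855.00


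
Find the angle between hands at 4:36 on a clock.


Hour hand = 4×30 + 36×0.5 = 138.0°
Minute hand = 36×6 = 216°
Difference = |138.0 - 216| = 78.0°

78.0°


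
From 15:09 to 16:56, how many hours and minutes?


1h 47m

End time in minutes: 16×60 + 56 = 1016
Start time in minutes: 15×60 + 9 = 909
Difference = 1016 - 909 = 107 minutes
= 1 hours 47 minutes


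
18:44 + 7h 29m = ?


Start: 1124 minutes from midnight
Add: 449 minutes
Total: 1573 minutes
Hours: 1573 ÷ 60 = 26 remainder 13
26 ≥ 24 → 26 - 24 = 2 (next day)

02:13 (next day)


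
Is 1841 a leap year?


Rules: divisible by 4 AND (not by 100 OR by 400)
1841 ÷ 4 = 460 remainder 1 → not divisible by 4
Not divisible by 4 → not a leap year

No


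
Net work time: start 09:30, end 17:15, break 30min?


Total time = (17×60+15) - (9×60+30)
= 1035 - 570 = 465 min
Minus break: 465 - 30 = 435 min
= 7h 15m

7h 15m (435 minutes)


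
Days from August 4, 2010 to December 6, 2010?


From August 4, 2010 to December 6, 2010
Rest of August 2010: 31 - 4 = 27
Full months: September 30, October 31, November 30
Days into December 2010: 6
Total = 27 + 30 + 31 + 30 + 6 = 124 days

124 days


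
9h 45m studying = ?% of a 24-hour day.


Time: 585 minutes
Day: 1440 minutes
Percentage = (585/1440) × 100 ≈ 40.6%

40.6%


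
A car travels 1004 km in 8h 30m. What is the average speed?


Distance: 1004 km
Time: 8h 30m = 510 min = 510/60 = 17/2 hours
Speed = 1004 ÷ (17/2) = 1004 × 2 / 17 = 2008/17 ≈ 118.1 km/h

118.1 km/h


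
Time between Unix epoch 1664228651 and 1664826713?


598062 seconds (166.1 hours / 6.92 days)

Difference = 1664826713 - 1664228651 = 598062 seconds
In hours: 598062 / 3600 ≈ 166.1
In days: 598062 / 86400 ≈ 6.92


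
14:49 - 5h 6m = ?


09:43

Start: 889 minutes from midnight
Subtract: 306 minutes
Remaining: 889 - 306 = 583
Hours: 9, Minutes: 43


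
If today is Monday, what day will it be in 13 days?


Sunday

Start: Monday (index 0)
(0 + 13) mod 7
= 13 mod 7
= 6
Index 6 → Sunday


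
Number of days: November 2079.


Month: November (month 11)
November has 30 days

30 days


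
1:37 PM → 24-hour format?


13:37

Input: 1:37 PM
PM: 1 + 12 = 13


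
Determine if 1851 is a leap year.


Rules: divisible by 4 AND (not by 100 OR by 400)
1851 ÷ 4 = 462 remainder 3 → not divisible by 4
Not divisible by 4 → not a leap year

No


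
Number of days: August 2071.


Month: August (month 8)
August has 31 days

31 days


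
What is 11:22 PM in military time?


Input: 11:22 PM
PM: 11 + 12 = 23

23:22


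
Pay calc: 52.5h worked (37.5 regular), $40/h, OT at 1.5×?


Regular: 37.5h × $40 = $1500.00
Overtime: 52.5 - 37.5 = 15.0h
OT pay: 15.0h × $40 × 1.5 = $900.00
Total = $1500.00 + $900.00 = $2400.00

$2400.00


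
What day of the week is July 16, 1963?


Tuesday

Zeller's congruence:
q=16, m=7, k=63, j=19
h = (16 + ⌊13×8/5⌋ + 63 + ⌊63/4⌋ + ⌊19/4⌋ - 2×19) mod 7
= (16 + 20 + 63 + 15 + 4 - 38) mod 7
= 80 mod 7 = 3
h=3 → Tuesday


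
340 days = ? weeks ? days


Weeks: 340 ÷ 7 = 48 remainder 4

48 weeks 4 days


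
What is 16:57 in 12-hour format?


Hour: 16
16 - 12 = 4 → PM

4:57 PM


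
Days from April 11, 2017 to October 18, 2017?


From April 11, 2017 to October 18, 2017
Rest of April 2017: 30 - 11 = 19
Full months: May 31, June 30, July 31, August 31, September 30
Days into October 2017: 18
Total = 19 + 31 + 30 + 31 + 31 + 30 + 18 = 190 days

190 days


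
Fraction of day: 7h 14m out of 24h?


0.3014 (30.14%)

Total minutes: 7×60 + 14 = 434
Day = 24×60 = 1440 minutes
Fraction = 434/1440 ≈ 0.3014
As a percentage: 434/1440 × 100 ≈ 30.14%


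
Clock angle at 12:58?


41.0°

Hour hand (12 ≡ 0 on the dial): 0×30 + 58×0.5 = 29.0°
Minute hand = 58×6 = 348°
Difference = |29.0 - 348| = 319.0°
Since > 180°: 360 - 319.0 = 41.0°


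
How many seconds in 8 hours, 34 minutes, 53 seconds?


30893 seconds

Hours: 8 × 3600 = 28800
Minutes: 34 × 60 = 2040
Seconds: 53
Total = 28800 + 2040 + 53 = 30893


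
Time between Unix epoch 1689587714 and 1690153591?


Difference = 1690153591 - 1689587714 = 565877 seconds
In hours: 565877 / 3600 ≈ 157.2
In days: 565877 / 86400 ≈ 6.55

565877 seconds (157.2 hours / 6.55 days)


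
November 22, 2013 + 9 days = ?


December 1, 2013

Start: November 22, 2013
Add 9 days
November 22 → December 1: 30 - 22 + 1 = 9 days (9 - 9 = 0 left)
Land exactly on December 1, 2013


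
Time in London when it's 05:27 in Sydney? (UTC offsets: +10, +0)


19:27 (previous day)

Time difference = UTC+0 - UTC+10 = -10 hours
New hour = (5 -10) mod 24
= -5 mod 24 = 19
Minutes unchanged → 19:27; -5 < 0 → previous day


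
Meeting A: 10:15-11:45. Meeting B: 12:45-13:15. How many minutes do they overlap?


Meeting A: 615-705 (in minutes from midnight)
Meeting B: 765-795
Overlap start = max(615, 765) = 765
Overlap end = min(705, 795) = 705
Overlap = max(0, 705 - 765) = 0 min

0 minutes


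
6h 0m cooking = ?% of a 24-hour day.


Time: 360 minutes
Day: 1440 minutes
Percentage = (360/1440) × 100 = 25.0%

25.0%


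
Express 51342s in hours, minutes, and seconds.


Hours: 51342 ÷ 3600 = 14 remainder 942
Minutes: 942 ÷ 60 = 15 remainder 42
Seconds: 42

14h 15m 42s


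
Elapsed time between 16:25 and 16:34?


End time in minutes: 16×60 + 34 = 994
Start time in minutes: 16×60 + 25 = 985
Difference = 994 - 985 = 9 minutes
= 0 hours 9 minutes

0h 9m


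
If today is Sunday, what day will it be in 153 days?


Start: Sunday (index 6)
(6 + 153) mod 7
= 159 mod 7
= 5
Index 5 → Saturday

Saturday


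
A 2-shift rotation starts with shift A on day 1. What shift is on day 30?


Shift B

Shifts: A, B
Start: A (index 0)
Day 30: (0 + 30 - 1) mod 2
= 29 mod 2
= 1
Index 1 → shift B


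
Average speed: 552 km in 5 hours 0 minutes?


Distance: 552 km
Time: 5 hours
Speed = 552 / 5 = 110.4 km/h

110.4 km/h


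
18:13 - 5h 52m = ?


12:21

Start: 1093 minutes from midnight
Subtract: 352 minutes
Remaining: 1093 - 352 = 741
Hours: 12, Minutes: 21


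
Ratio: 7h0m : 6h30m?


Duration 1: 420 minutes
Duration 2: 390 minutes
Ratio = 420:390
GCD = 30
Simplified = 14:13
As a decimal: 14/13 ≈ 1.08

14:13 (1.08)


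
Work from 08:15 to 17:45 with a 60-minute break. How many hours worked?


8h 30m (510 minutes)

Total time = (17×60+45) - (8×60+15)
= 1065 - 495 = 570 min
Minus break: 570 - 60 = 510 min
= 8h 30m


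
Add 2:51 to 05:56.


Start: 356 minutes from midnight
Add: 171 minutes
Total: 527 minutes
Hours: 527 ÷ 60 = 8 remainder 47

08:47


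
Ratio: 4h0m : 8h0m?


1:2 (0.50)

Duration 1: 240 minutes
Duration 2: 480 minutes
Ratio = 240:480
GCD = 240
Simplified = 1:2
As a decimal: 1/2 = 0.50


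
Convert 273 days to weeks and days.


39 weeks 0 days

Weeks: 273 ÷ 7 = 39 remainder 0


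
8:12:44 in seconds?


Hours: 8 × 3600 = 28800
Minutes: 12 × 60 = 720
Seconds: 44
Total = 28800 + 720 + 44 = 29564

29564 seconds


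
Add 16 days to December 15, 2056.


December 31, 2056

Start: December 15, 2056
Add 16 days
December 15 + 16 = December 31, 2056


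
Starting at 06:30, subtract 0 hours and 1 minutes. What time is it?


Start: 390 minutes from midnight
Subtract: 1 minutes
Remaining: 390 - 1 = 389
Hours: 6, Minutes: 29

06:29


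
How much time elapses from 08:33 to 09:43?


1h 10m

End time in minutes: 9×60 + 43 = 583
Start time in minutes: 8×60 + 33 = 513
Difference = 583 - 513 = 70 minutes
= 1 hours 10 minutes


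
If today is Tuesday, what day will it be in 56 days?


Tuesday

Start: Tuesday (index 1)
(1 + 56) mod 7
= 57 mod 7
= 1
Index 1 → Tuesday


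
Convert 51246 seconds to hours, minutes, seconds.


14h 14m 6s

Hours: 51246 ÷ 3600 = 14 remainder 846
Minutes: 846 ÷ 60 = 14 remainder 6
Seconds: 6


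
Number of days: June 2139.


30 days

Month: June (month 6)
June has 30 days


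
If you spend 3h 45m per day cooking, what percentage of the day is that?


Time: 225 minutes
Day: 1440 minutes
Percentage = (225/1440) × 100 ≈ 15.6%

15.6%


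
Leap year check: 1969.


Rules: divisible by 4 AND (not by 100 OR by 400)
1969 ÷ 4 = 492 remainder 1 → not divisible by 4
Not divisible by 4 → not a leap year

No


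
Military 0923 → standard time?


9:23 AM

Hour: 9
9 < 12 → AM


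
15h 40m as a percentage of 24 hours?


Total minutes: 15×60 + 40 = 940
Day = 24×60 = 1440 minutes
Fraction = 940/1440 ≈ 0.6528
As a percentage: 940/1440 × 100 ≈ 65.28%

0.6528 (65.28%)


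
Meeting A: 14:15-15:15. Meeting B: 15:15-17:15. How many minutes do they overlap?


0 minutes

Meeting A: 855-915 (in minutes from midnight)
Meeting B: 915-1035
Overlap start = max(855, 915) = 915
Overlap end = min(915, 1035) = 915
Overlap = max(0, 915 - 915) = 0 min


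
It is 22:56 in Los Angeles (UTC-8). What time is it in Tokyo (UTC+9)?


Time difference = UTC+9 - UTC-8 = +17 hours
New hour = (22 + 17) mod 24
= 39 mod 24 = 15
Minutes unchanged → 15:56; 39 ≥ 24 → next day

15:56 (next day)


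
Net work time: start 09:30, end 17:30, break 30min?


7h 30m (450 minutes)

Total time = (17×60+30) - (9×60+30)
= 1050 - 570 = 480 min
Minus break: 480 - 30 = 450 min
= 7h 30m


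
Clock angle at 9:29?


Hour hand = 9×30 + 29×0.5 = 284.5°
Minute hand = 29×6 = 174°
Difference = |284.5 - 174| = 110.5°

110.5°


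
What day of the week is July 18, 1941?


Zeller's congruence:
q=18, m=7, k=41, j=19
h = (18 + ⌊13×8/5⌋ + 41 + ⌊41/4⌋ + ⌊19/4⌋ - 2×19) mod 7
= (18 + 20 + 41 + 10 + 4 - 38) mod 7
= 55 mod 7 = 6
h=6 → Friday

Friday
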